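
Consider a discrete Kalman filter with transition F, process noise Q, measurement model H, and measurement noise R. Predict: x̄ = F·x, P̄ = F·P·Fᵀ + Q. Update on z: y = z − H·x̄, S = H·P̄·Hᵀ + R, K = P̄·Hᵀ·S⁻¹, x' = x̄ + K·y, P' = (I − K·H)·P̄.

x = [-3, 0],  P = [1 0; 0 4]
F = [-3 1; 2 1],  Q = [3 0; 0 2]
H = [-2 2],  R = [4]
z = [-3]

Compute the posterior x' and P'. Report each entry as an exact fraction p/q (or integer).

x̄ = F·x = [9, -6]
P̄ = F·P·Fᵀ + Q = [16 -2; -2 10]
y = z − H·x̄ = [27]
S = H·P̄·Hᵀ + R = [124]
K = P̄·Hᵀ·S⁻¹ = [-9/31; 6/31]
x' = x̄ + K·y = [36/31, -24/31]
P' = (I − K·H)·P̄ = [172/31 154/31; 154/31 166/31]

x' = [36/31, -24/31]
P' = [172/31 154/31; 154/31 166/31]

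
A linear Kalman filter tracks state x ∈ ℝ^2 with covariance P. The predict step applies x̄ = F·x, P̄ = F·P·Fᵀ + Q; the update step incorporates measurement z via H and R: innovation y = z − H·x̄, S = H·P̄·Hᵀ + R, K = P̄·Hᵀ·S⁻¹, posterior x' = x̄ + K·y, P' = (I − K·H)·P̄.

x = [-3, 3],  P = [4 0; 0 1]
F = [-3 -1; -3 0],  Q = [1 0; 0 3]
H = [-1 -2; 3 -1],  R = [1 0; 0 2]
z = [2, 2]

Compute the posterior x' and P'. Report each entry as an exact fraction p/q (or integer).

x̄ = F·x = [6, 9]
P̄ = F·P·Fᵀ + Q = [38 36; 36 39]
y = z − H·x̄ = [26, -7]
S = H·P̄·Hᵀ + R = [339 -216; -216 167]
K = P̄·Hᵀ·S⁻¹ = [-1522/9957 894/3319; -1378/3319 -411/3319]
x' = x̄ + K·y = [1396/9957, -3080/3319]
P' = (I − K·H)·P̄ = [1750/9957 -38/3319; -38/3319 708/3319]

x' = [1396/9957, -3080/3319]
P' = [1750/9957 -38/3319; -38/3319 708/3319]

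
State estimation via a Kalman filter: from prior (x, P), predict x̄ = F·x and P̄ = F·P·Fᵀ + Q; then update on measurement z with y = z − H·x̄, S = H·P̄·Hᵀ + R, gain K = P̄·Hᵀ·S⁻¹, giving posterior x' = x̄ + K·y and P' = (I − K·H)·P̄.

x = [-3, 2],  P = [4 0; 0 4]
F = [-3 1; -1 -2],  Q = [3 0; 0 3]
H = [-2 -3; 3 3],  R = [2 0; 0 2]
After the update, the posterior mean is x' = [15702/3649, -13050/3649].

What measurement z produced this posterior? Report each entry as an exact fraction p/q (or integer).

z = [2, 2]

x̄ = F·x = [11, -1]
P̄ = F·P·Fᵀ + Q = [43 4; 4 23]
S = H·P̄·Hᵀ + R = [429 -525; -525 668]
K = P̄·Hᵀ·S⁻¹ = [8561/10947 3013/3649; -8911/10947 -1892/3649]
x' − x̄ = [-24437/3649, -9401/3649] = K·y
y = (KᵀK)⁻¹·Kᵀ·(x' − x̄) = [21, -28]
z = y + H·x̄ = [21, -28] + [-19, 30] = [2, 2]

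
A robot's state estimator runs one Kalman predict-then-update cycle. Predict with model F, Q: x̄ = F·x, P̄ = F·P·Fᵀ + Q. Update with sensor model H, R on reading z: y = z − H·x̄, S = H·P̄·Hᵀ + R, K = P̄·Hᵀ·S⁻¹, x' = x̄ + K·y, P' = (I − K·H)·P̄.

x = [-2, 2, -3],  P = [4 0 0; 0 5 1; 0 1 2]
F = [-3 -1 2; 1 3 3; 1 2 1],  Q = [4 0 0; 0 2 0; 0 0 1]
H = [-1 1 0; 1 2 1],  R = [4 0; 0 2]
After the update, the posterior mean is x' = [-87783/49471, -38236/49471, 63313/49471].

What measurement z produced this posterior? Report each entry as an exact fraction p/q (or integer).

z = [1, -2]

x̄ = F·x = [-2, -5, -1]
P̄ = F·P·Fᵀ + Q = [49 -12 -15; -12 87 49; -15 49 31]
S = H·P̄·Hᵀ + R = [164 201; 201 548]
K = P̄·Hᵀ·S⁻¹ = [-35438/49471 13901/49471; 11841/49471 14705/49471; 12158/49471 5832/49471]
x' − x̄ = [11159/49471, 209119/49471, 112784/49471] = K·y
y = (KᵀK)⁻¹·Kᵀ·(x' − x̄) = [4, 11]
z = y + H·x̄ = [4, 11] + [-3, -13] = [1, -2]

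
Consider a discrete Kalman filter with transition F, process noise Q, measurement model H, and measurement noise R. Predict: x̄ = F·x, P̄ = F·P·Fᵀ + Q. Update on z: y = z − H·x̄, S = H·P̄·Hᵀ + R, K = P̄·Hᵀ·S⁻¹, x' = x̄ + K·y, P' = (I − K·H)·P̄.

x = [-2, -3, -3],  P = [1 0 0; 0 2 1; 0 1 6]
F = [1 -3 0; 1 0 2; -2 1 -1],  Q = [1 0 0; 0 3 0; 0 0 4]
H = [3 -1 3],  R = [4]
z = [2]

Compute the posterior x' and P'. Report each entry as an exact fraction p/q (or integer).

x̄ = F·x = [7, -8, 4]
P̄ = F·P·Fᵀ + Q = [20 -5 -5; -5 28 -12; -5 -12 14]
y = z − H·x̄ = [-39]
S = H·P̄·Hᵀ + R = [350]
K = P̄·Hᵀ·S⁻¹ = [1/7; -79/350; 39/350]
x' = x̄ + K·y = [10/7, 281/350, -121/350]
P' = (I − K·H)·P̄ = [90/7 44/7 -74/7; 44/7 3559/350 -1119/350; -74/7 -1119/350 3379/350]

x' = [10/7, 281/350, -121/350]
P' = [90/7 44/7 -74/7; 44/7 3559/350 -1119/350; -74/7 -1119/350 3379/350]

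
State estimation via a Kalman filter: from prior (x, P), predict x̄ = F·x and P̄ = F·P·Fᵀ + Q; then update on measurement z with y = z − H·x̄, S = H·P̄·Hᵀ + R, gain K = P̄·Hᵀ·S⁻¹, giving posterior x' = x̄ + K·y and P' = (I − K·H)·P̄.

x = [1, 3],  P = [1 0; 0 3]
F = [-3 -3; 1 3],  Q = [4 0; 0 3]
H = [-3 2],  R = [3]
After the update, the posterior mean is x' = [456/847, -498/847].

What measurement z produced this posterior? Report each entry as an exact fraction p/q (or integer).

z = [-3]

x̄ = F·x = [-12, 10]
P̄ = F·P·Fᵀ + Q = [40 -30; -30 31]
S = H·P̄·Hᵀ + R = [847]
K = P̄·Hᵀ·S⁻¹ = [-180/847; 152/847]
x' − x̄ = [10620/847, -8968/847] = K·y
y = (KᵀK)⁻¹·Kᵀ·(x' − x̄) = [-59]
z = y + H·x̄ = [-59] + [56] = [-3]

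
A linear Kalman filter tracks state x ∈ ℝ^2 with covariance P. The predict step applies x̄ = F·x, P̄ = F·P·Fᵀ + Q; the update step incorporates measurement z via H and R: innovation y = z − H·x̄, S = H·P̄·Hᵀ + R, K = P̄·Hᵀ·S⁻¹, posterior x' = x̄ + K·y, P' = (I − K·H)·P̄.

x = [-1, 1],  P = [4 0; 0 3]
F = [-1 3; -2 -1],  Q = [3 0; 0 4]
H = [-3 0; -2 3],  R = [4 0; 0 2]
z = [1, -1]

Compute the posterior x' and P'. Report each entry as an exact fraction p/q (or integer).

x' = [-16715/65301, -31891/65301]
P' = [28388/65301 18736/65301; 18736/65301 26738/65301]

x̄ = F·x = [4, 1]
P̄ = F·P·Fᵀ + Q = [34 -1; -1 23]
y = z − H·x̄ = [13, 4]
S = H·P̄·Hᵀ + R = [310 213; 213 357]
K = P̄·Hᵀ·S⁻¹ = [-7097/21767 -284/65301; -4684/21767 21371/65301]
x' = x̄ + K·y = [-16715/65301, -31891/65301]
P' = (I − K·H)·P̄ = [28388/65301 18736/65301; 18736/65301 26738/65301]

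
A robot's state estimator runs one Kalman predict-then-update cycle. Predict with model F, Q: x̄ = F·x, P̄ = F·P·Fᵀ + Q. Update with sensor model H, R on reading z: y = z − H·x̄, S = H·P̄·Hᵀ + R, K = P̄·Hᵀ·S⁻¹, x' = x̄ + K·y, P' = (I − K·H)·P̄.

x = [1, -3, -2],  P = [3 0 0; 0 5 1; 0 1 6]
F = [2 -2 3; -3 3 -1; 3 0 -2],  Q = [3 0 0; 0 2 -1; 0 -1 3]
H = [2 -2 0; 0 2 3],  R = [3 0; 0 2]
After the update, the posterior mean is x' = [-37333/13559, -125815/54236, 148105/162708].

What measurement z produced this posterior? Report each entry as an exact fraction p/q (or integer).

x̄ = F·x = [2, -10, 7]
P̄ = F·P·Fᵀ + Q = [77 -55 -14; -55 74 -22; -14 -22 54]
S = H·P̄·Hᵀ + R = [1047 -468; -468 520]
K = P̄·Hᵀ·S⁻¹ = [212/1043 -1483/13559; -307/1043 -5815/54236; 611/3129 21839/54236]
x' − x̄ = [-64451/13559, 416545/54236, -990851/162708] = K·y
y = (KᵀK)⁻¹·Kᵀ·(x' − x̄) = [-25, -3]
z = y + H·x̄ = [-25, -3] + [24, 1] = [-1, -2]

z = [-1, -2]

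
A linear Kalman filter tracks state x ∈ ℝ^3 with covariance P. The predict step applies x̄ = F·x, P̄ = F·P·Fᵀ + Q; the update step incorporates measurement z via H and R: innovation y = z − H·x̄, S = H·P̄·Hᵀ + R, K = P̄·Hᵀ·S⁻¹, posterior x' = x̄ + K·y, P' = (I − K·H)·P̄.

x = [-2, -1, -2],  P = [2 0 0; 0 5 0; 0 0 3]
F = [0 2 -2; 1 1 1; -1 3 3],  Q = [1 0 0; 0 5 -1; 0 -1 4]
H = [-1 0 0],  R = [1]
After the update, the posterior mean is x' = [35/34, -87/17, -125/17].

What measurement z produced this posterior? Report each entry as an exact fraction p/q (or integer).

x̄ = F·x = [2, -5, -7]
P̄ = F·P·Fᵀ + Q = [33 4 12; 4 15 21; 12 21 78]
S = H·P̄·Hᵀ + R = [34]
K = P̄·Hᵀ·S⁻¹ = [-33/34; -2/17; -6/17]
x' − x̄ = [-33/34, -2/17, -6/17] = K·y
y = (KᵀK)⁻¹·Kᵀ·(x' − x̄) = [1]
z = y + H·x̄ = [1] + [-2] = [-1]

z = [-1]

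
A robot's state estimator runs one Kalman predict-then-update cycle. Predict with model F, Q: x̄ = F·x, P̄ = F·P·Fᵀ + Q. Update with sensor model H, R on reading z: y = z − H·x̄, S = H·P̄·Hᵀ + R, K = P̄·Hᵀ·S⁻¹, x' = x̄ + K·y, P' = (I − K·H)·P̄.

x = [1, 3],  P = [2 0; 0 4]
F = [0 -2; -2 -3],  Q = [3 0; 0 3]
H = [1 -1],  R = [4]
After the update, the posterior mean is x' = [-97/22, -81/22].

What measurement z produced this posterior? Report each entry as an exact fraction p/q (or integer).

x̄ = F·x = [-6, -11]
P̄ = F·P·Fᵀ + Q = [19 24; 24 47]
S = H·P̄·Hᵀ + R = [22]
K = P̄·Hᵀ·S⁻¹ = [-5/22; -23/22]
x' − x̄ = [35/22, 161/22] = K·y
y = (KᵀK)⁻¹·Kᵀ·(x' − x̄) = [-7]
z = y + H·x̄ = [-7] + [5] = [-2]

z = [-2]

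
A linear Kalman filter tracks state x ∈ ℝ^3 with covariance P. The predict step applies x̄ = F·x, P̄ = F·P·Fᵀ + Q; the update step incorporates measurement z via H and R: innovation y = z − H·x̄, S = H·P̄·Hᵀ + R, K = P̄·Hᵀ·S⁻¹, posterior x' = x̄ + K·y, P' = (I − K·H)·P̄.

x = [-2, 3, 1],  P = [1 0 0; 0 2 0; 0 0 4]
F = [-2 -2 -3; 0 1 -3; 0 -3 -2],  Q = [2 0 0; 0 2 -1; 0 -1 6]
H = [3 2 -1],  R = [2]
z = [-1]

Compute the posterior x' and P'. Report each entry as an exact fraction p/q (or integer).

x̄ = F·x = [-5, 0, -11]
P̄ = F·P·Fᵀ + Q = [50 32 36; 32 40 17; 36 17 40]
y = z − H·x̄ = [3]
S = H·P̄·Hᵀ + R = [752]
K = P̄·Hᵀ·S⁻¹ = [89/376; 159/752; 51/376]
x' = x̄ + K·y = [-1613/376, 477/752, -3983/376]
P' = (I − K·H)·P̄ = [1479/188 -2119/376 2229/188; -2119/376 4799/752 -1717/376; 2229/188 -1717/376 4919/188]

x' = [-1613/376, 477/752, -3983/376]
P' = [1479/188 -2119/376 2229/188; -2119/376 4799/752 -1717/376; 2229/188 -1717/376 4919/188]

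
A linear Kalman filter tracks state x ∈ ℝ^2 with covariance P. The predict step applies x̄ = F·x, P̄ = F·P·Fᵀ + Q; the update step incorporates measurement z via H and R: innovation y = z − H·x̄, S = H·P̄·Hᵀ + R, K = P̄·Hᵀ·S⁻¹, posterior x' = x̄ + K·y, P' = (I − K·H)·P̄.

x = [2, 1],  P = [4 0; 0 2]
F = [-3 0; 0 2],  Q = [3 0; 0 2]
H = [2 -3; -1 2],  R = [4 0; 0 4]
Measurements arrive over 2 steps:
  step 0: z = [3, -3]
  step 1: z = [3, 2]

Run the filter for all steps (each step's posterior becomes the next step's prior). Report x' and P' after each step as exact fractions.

step 0: x̄ = F·x = [-6, 2]
step 0: P̄ = F·P·Fᵀ + Q = [39 0; 0 10]
step 0: y = z − H·x̄ = [21, -13]
step 0: S = H·P̄·Hᵀ + R = [250 -138; -138 83]
step 0: K = P̄·Hᵀ·S⁻¹ = [546/853 507/853; 135/853 430/853]
step 0: x' = x̄ + K·y = [-243/853, -1049/853]
step 0: P' = (I − K·H)·P̄ = [10452/853 6240/853; 6240/853 3980/853]
step 1: x̄ = F·x = [729/853, -2098/853]
step 1: P̄ = F·P·Fᵀ + Q = [96627/853 -37440/853; -37440/853 17626/853]
step 1: y = z − H·x̄ = [-5193/853, 6631/853]
step 1: S = H·P̄·Hᵀ + R = [997834/853 -561090/853; -561090/853 320303/853]
step 1: K = P̄·Hᵀ·S⁻¹ = [964482/2806117 186987/2806117; -78849/2806117 498718/2806117]
step 1: x' = x̄ + K·y = [-2019912/2806117, -2544867/2806117]
step 1: P' = (I − K·H)·P̄ = [9959700/2806117 5353824/2806117; 5353824/2806117 3674348/2806117]

step 0: x' = [-243/853, -1049/853], P' = [10452/853 6240/853; 6240/853 3980/853]
step 1: x' = [-2019912/2806117, -2544867/2806117], P' = [9959700/2806117 5353824/2806117; 5353824/2806117 3674348/2806117]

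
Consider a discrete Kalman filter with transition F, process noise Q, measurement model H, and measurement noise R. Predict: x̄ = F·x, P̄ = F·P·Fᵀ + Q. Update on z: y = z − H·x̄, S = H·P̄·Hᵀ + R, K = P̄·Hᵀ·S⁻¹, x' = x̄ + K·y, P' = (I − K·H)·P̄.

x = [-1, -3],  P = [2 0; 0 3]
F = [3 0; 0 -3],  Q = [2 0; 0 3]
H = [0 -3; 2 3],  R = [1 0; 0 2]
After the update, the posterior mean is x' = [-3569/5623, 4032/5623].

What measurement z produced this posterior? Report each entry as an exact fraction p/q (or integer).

x̄ = F·x = [-3, 9]
P̄ = F·P·Fᵀ + Q = [20 0; 0 30]
S = H·P̄·Hᵀ + R = [271 -270; -270 352]
K = P̄·Hᵀ·S⁻¹ = [2700/5623 2710/5623; -1845/5623 45/11246]
x' − x̄ = [13300/5623, -46575/5623] = K·y
y = (KᵀK)⁻¹·Kᵀ·(x' − x̄) = [25, -20]
z = y + H·x̄ = [25, -20] + [-27, 21] = [-2, 1]

z = [-2, 1]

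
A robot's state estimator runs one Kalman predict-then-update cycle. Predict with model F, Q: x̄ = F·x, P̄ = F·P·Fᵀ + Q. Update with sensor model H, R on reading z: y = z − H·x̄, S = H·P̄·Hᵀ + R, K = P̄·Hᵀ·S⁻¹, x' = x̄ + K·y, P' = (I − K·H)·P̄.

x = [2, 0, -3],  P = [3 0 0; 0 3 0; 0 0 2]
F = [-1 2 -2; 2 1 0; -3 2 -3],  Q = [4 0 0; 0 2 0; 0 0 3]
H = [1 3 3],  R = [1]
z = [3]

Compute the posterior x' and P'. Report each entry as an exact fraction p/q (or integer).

x' = [40/703, 2482/703, -1785/703]
P' = [3105/703 -1890/703 897/703; -1890/703 11726/703 -11091/703; 897/703 -11091/703 10851/703]

x̄ = F·x = [4, 4, 3]
P̄ = F·P·Fᵀ + Q = [27 0 33; 0 17 -12; 33 -12 60]
y = z − H·x̄ = [-22]
S = H·P̄·Hᵀ + R = [703]
K = P̄·Hᵀ·S⁻¹ = [126/703; 15/703; 177/703]
x' = x̄ + K·y = [40/703, 2482/703, -1785/703]
P' = (I − K·H)·P̄ = [3105/703 -1890/703 897/703; -1890/703 11726/703 -11091/703; 897/703 -11091/703 10851/703]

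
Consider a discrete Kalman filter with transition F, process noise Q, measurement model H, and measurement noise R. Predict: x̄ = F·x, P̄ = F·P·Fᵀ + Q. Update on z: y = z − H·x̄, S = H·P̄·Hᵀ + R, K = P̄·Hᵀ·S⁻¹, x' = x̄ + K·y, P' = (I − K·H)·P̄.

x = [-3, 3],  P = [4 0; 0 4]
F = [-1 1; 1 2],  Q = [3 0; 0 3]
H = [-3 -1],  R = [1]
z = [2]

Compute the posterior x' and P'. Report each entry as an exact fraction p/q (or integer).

x' = [31/147, -52/21]
P' = [248/147 -101/21; -101/21 44/3]

x̄ = F·x = [6, 3]
P̄ = F·P·Fᵀ + Q = [11 4; 4 23]
y = z − H·x̄ = [23]
S = H·P̄·Hᵀ + R = [147]
K = P̄·Hᵀ·S⁻¹ = [-37/147; -5/21]
x' = x̄ + K·y = [31/147, -52/21]
P' = (I − K·H)·P̄ = [248/147 -101/21; -101/21 44/3]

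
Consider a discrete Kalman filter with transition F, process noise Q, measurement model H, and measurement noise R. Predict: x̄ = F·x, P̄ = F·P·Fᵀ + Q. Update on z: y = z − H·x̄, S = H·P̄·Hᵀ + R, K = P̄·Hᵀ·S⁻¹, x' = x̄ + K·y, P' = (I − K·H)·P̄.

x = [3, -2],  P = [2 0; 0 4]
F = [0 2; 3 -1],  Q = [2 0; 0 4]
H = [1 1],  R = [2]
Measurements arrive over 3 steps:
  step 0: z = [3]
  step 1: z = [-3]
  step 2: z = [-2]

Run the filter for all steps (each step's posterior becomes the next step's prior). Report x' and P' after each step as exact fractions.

step 0: x̄ = F·x = [-4, 11]
step 0: P̄ = F·P·Fᵀ + Q = [18 -8; -8 26]
step 0: y = z − H·x̄ = [-4]
step 0: S = H·P̄·Hᵀ + R = [30]
step 0: K = P̄·Hᵀ·S⁻¹ = [1/3; 3/5]
step 0: x' = x̄ + K·y = [-16/3, 43/5]
step 0: P' = (I − K·H)·P̄ = [44/3 -14; -14 76/5]
step 1: x̄ = F·x = [86/5, -123/5]
step 1: P̄ = F·P·Fᵀ + Q = [314/5 -572/5; -572/5 1176/5]
step 1: y = z − H·x̄ = [22/5]
step 1: S = H·P̄·Hᵀ + R = [356/5]
step 1: K = P̄·Hᵀ·S⁻¹ = [-129/178; 151/89]
step 1: x' = x̄ + K·y = [1247/89, -1525/89]
step 1: P' = (I − K·H)·P̄ = [2261/89 -2390/89; -2390/89 2692/89]
step 2: x̄ = F·x = [-3050/89, 5266/89]
step 2: P̄ = F·P·Fᵀ + Q = [10946/89 -19724/89; -19724/89 37737/89]
step 2: y = z − H·x̄ = [-2394/89]
step 2: S = H·P̄·Hᵀ + R = [9413/89]
step 2: K = P̄·Hᵀ·S⁻¹ = [-8778/9413; 18013/9413]
step 2: x' = x̄ + K·y = [-86462/9413, 72424/9413]
step 2: P' = (I − K·H)·P̄ = [291926/9413 -309482/9413; -309482/9413 345508/9413]

step 0: x' = [-16/3, 43/5], P' = [44/3 -14; -14 76/5]
step 1: x' = [1247/89, -1525/89], P' = [2261/89 -2390/89; -2390/89 2692/89]
step 2: x' = [-86462/9413, 72424/9413], P' = [291926/9413 -309482/9413; -309482/9413 345508/9413]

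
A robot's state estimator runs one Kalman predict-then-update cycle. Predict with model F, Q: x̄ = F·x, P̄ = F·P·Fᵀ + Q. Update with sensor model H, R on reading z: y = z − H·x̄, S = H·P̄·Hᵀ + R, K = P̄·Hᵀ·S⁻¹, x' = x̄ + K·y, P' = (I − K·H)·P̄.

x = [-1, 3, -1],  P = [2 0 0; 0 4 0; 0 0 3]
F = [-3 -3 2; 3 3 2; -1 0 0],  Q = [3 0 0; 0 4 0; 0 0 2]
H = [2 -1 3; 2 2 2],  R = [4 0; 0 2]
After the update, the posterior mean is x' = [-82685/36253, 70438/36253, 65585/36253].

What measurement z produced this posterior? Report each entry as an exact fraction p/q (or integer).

x̄ = F·x = [-8, 4, 1]
P̄ = F·P·Fᵀ + Q = [69 -42 6; -42 70 -6; 6 -6 4]
S = H·P̄·Hᵀ + R = [662 112; 112 238]
K = P̄·Hᵀ·S⁻¹ = [1419/5179 5379/36253; -1638/5179 12098/36253; 223/5179 484/36253]
x' − x̄ = [207339/36253, -74574/36253, 29332/36253] = K·y
y = (KᵀK)⁻¹·Kᵀ·(x' − x̄) = [16, 9]
z = y + H·x̄ = [16, 9] + [-17, -6] = [-1, 3]

z = [-1, 3]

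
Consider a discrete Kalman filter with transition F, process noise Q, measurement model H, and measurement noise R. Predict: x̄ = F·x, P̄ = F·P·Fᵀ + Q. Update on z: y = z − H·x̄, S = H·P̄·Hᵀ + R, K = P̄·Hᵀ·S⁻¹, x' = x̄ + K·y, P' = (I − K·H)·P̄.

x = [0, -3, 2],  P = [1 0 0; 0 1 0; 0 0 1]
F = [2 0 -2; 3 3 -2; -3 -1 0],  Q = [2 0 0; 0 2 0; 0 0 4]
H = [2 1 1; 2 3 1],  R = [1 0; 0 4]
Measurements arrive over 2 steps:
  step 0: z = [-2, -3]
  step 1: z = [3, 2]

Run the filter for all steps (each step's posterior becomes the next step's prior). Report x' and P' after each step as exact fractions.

step 0: x̄ = F·x = [-4, -13, 3]
step 0: P̄ = F·P·Fᵀ + Q = [10 10 -6; 10 24 -12; -6 -12 14]
step 0: y = z − H·x̄ = [16, 41]
step 0: S = H·P̄·Hᵀ + R = [71 134; 134 298]
step 0: K = P̄·Hᵀ·S⁻¹ = [628/1601 -46/1601; -592/1601 696/1601; 788/1601 -537/1601]
step 0: x' = x̄ + K·y = [1758/1601, -1749/1601, -4606/1601]
step 0: P' = (I − K·H)·P̄ = [2962/1601 -406/1601 -4890/1601; -406/1601 1688/1601 -1468/1601; -4890/1601 -1468/1601 12036/1601]
step 1: x̄ = F·x = [12728/1601, 9239/1601, -3525/1601]
step 1: P̄ = F·P·Fᵀ + Q = [102314/1601 121188/1601 -49236/1601; 121188/1601 162184/1601 -59126/1601; -49236/1601 -59126/1601 32314/1601]
step 1: y = z − H·x̄ = [-26367/1601, -46446/1601]
step 1: S = H·P̄·Hᵀ + R = [774911/1601 1464178/1601; 1464178/1601 2810186/1601]
step 1: K = P̄·Hᵀ·S⁻¹ = [5433256/10564281 -879962/10564281; -1038472/3521427 1380395/3521427; 67052/503061 -78532/503061]
step 1: x' = x̄ + K·y = [6677956/3521427, -874031/1173809, 22121/167687]
step 1: P' = (I − K·H)·P̄ = [21739826/10564281 -1492184/3521427 -1598564/503061; -1492184/3521427 1093342/1173809 -63530/167687; -1598564/503061 -63530/167687 1151590/167687]

step 0: x' = [1758/1601, -1749/1601, -4606/1601], P' = [2962/1601 -406/1601 -4890/1601; -406/1601 1688/1601 -1468/1601; -4890/1601 -1468/1601 12036/1601]
step 1: x' = [6677956/3521427, -874031/1173809, 22121/167687], P' = [21739826/10564281 -1492184/3521427 -1598564/503061; -1492184/3521427 1093342/1173809 -63530/167687; -1598564/503061 -63530/167687 1151590/167687]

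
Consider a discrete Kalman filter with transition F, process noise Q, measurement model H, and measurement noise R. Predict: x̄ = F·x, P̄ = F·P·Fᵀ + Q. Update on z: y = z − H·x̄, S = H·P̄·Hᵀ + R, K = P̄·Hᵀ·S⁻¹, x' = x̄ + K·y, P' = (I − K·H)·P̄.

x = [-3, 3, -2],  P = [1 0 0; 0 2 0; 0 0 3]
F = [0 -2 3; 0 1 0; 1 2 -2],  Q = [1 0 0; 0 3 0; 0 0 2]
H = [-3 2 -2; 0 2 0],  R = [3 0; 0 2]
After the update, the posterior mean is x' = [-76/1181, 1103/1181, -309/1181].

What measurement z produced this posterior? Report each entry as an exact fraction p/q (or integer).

z = [2, 2]

x̄ = F·x = [-12, 3, 7]
P̄ = F·P·Fᵀ + Q = [36 -4 -26; -4 5 4; -26 4 23]
S = H·P̄·Hᵀ + R = [143 28; 28 22]
K = P̄·Hᵀ·S⁻¹ = [-592/1181 324/1181; 14/1181 519/1181; 328/1181 12/1181]
x' − x̄ = [14096/1181, -2440/1181, -8576/1181] = K·y
y = (KᵀK)⁻¹·Kᵀ·(x' − x̄) = [-26, -4]
z = y + H·x̄ = [-26, -4] + [28, 6] = [2, 2]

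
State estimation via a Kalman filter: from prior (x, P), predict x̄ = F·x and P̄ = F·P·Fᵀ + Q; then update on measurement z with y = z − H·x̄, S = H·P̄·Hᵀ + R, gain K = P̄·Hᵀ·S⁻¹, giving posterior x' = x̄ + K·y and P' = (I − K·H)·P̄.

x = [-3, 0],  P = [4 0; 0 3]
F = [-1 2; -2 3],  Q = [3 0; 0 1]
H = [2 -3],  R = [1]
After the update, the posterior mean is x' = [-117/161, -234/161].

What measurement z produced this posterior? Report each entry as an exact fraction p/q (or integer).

z = [3]

x̄ = F·x = [3, 6]
P̄ = F·P·Fᵀ + Q = [19 26; 26 44]
S = H·P̄·Hᵀ + R = [161]
K = P̄·Hᵀ·S⁻¹ = [-40/161; -80/161]
x' − x̄ = [-600/161, -1200/161] = K·y
y = (KᵀK)⁻¹·Kᵀ·(x' − x̄) = [15]
z = y + H·x̄ = [15] + [-12] = [3]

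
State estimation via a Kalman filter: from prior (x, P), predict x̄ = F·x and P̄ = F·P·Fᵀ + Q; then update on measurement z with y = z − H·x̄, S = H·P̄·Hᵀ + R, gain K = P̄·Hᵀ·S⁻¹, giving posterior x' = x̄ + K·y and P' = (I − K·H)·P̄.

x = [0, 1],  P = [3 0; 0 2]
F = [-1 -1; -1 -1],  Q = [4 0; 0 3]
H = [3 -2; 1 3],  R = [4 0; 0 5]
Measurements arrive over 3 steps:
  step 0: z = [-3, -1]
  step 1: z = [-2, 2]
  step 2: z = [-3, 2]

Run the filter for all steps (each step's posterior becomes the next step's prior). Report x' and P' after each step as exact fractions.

step 0: x' = [-3149/3208, -371/6416], P' = [703/1604 473/3208; 473/3208 2463/6416]
step 1: x' = [-367634/4586187, 1166282/1528729], P' = [1944409/4586187 405373/3057458; 405373/3057458 2253063/6114916]
step 2: x' = [-484974916/989472097, 17579312275/25726274522], P' = [419011279/989472097 261348289/1978944194; 261348289/1978944194 18930068967/51452549044]

step 0: x̄ = F·x = [-1, -1]
step 0: P̄ = F·P·Fᵀ + Q = [9 5; 5 8]
step 0: y = z − H·x̄ = [-2, 3]
step 0: S = H·P̄·Hᵀ + R = [57 14; 14 116]
step 0: K = P̄·Hᵀ·S⁻¹ = [409/1604 565/3208; -261/3208 1667/6416]
step 0: x' = x̄ + K·y = [-3149/3208, -371/6416]
step 0: P' = (I − K·H)·P̄ = [703/1604 473/3208; 473/3208 2463/6416]
step 1: x̄ = F·x = [6669/6416, 6669/6416]
step 1: P̄ = F·P·Fᵀ + Q = [32831/6416 7167/6416; 7167/6416 26415/6416]
step 1: y = z − H·x̄ = [-19501/6416, -3461/1604]
step 1: S = H·P̄·Hᵀ + R = [340799/6416 -2457/1604; -2457/1604 21603/401]
step 1: K = P̄·Hᵀ·S⁻¹ = [384759/1528729 1507435/9172374; -129618/1528729 1513987/6114916]
step 1: x' = x̄ + K·y = [-367634/4586187, 1166282/1528729]
step 1: P' = (I − K·H)·P̄ = [1944409/4586187 405373/3057458; 405373/3057458 2253063/6114916]
step 2: x̄ = F·x = [-3131212/4586187, -3131212/4586187]
step 2: P̄ = F·P·Fᵀ + Q = [92780293/18344748 19401301/18344748; 19401301/18344748 74435545/18344748]
step 2: y = z − H·x̄ = [-10627349/4586187, 21697222/4586187]
step 2: S = H·P̄·Hᵀ + R = [973328197/18344748 -8115821/4586187; -8115821/4586187 242707936/4586187]
step 2: K = P̄·Hᵀ·S⁻¹ = [248921387/989472097 324413485/1978944194; -1092185712/12863137261 12717052483/51452549044]
step 2: x' = x̄ + K·y = [-484974916/989472097, 17579312275/25726274522]
step 2: P' = (I − K·H)·P̄ = [419011279/989472097 261348289/1978944194; 261348289/1978944194 18930068967/51452549044]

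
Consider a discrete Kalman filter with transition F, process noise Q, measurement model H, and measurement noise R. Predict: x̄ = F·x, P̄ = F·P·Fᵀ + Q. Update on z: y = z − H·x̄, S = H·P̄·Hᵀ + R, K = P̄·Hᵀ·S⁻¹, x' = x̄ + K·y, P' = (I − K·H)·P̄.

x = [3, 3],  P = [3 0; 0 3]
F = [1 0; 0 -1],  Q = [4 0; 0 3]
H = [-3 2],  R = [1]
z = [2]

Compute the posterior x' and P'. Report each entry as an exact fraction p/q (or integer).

x' = [-93/88, -15/22]
P' = [175/88 63/22; 63/22 48/11]

x̄ = F·x = [3, -3]
P̄ = F·P·Fᵀ + Q = [7 0; 0 6]
y = z − H·x̄ = [17]
S = H·P̄·Hᵀ + R = [88]
K = P̄·Hᵀ·S⁻¹ = [-21/88; 3/22]
x' = x̄ + K·y = [-93/88, -15/22]
P' = (I − K·H)·P̄ = [175/88 63/22; 63/22 48/11]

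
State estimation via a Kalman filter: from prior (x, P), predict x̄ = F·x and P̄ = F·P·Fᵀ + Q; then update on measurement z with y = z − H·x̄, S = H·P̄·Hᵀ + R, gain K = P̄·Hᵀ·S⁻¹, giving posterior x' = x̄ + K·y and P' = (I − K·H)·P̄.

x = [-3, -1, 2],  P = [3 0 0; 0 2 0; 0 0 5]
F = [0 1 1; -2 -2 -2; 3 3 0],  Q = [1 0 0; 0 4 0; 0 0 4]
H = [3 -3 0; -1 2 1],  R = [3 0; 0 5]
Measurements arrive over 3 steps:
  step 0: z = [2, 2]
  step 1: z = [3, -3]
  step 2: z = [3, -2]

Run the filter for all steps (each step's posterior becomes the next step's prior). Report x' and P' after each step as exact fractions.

step 0: x' = [1648/1305, 332/435, -449/7830], P' = [802/435 258/145 -2653/1305; 258/145 296/145 -1112/435; -2653/1305 -1112/435 58709/7830]
step 1: x' = [5546087/35378449, -32237798/35378449, -19744529/35378449], P' = [83552291/70756898 39865925/35378449 -52548457/35378449; 39865925/35378449 49540870/35378449 -72443230/35378449; -52548457/35378449 -72443230/35378449 266556538/35378449]
step 2: x' = [-2753297475/47442356609, -47652880304/47442356609, -10911973165/47442356609], P' = [551299769577/474423566090 260952510357/237211783045 -663121573091/474423566090; 260952510357/237211783045 323322794514/237211783045 -457137852661/237211783045; -663121573091/474423566090 -457137852661/237211783045 3391040794023/474423566090]

step 0: x̄ = F·x = [1, 4, -12]
step 0: P̄ = F·P·Fᵀ + Q = [8 -14 6; -14 44 -30; 6 -30 49]
step 0: y = z − H·x̄ = [11, 7]
step 0: S = H·P̄·Hᵀ + R = [723 -306; -306 162]
step 0: K = P̄·Hᵀ·S⁻¹ = [28/435 -83/1305; -38/145 -22/435; 683/1305 6919/7830]
step 0: x' = x̄ + K·y = [1648/1305, 332/435, -449/7830]
step 0: P' = (I − K·H)·P̄ = [802/435 258/145 -2653/1305; 258/145 296/145 -1112/435; -2653/1305 -1112/435 58709/7830]
step 1: x̄ = F·x = [5527/7830, -3083/783, 2644/435]
step 1: P̄ = F·P·Fᵀ + Q = [42491/7830 -6535/783 -1003/435; -6535/783 21182/783 -1490/87; -1003/435 -1490/87 10294/145]
step 1: y = z − H·x̄ = [-9509/870, -779/1566]
step 1: S = H·P̄·Hᵀ + R = [129207/290 -36409/174; -36409/174 249181/1566]
step 1: K = P̄·Hᵀ·S⁻¹ = [3820441/70756898 -5837101/70756898; -9674945/35378449 -2645483/35378449; 19894773/35378449 34843707/35378449]
step 1: x' = x̄ + K·y = [5546087/35378449, -32237798/35378449, -19744529/35378449]
step 1: P' = (I − K·H)·P̄ = [83552291/70756898 39865925/35378449 -52548457/35378449; 39865925/35378449 49540870/35378449 -72443230/35378449; -52548457/35378449 -72443230/35378449 266556538/35378449]
step 2: x̄ = F·x = [-51982327/35378449, 92872480/35378449, -80075133/35378449]
step 2: P̄ = F·P·Fᵀ + Q = [206589397/35378449 -317056832/35378449 -106754676/35378449; -317056832/35378449 892001914/35378449 -276343071/35378449; -106754676/35378449 -276343071/35378449 3361907171/70756898]
step 2: y = z − H·x̄ = [540699768/35378449, -228409052/35378449]
step 2: S = H·P̄·Hᵀ + R = [15700480122/35378449 -8316525978/35378449; -8316525978/35378449 12017614559/70756898]
step 2: K = P̄·Hᵀ·S⁻¹ = [29394748863/474423566090 -17061130124/237211783045; -62370284157/237211783045 -14288954798/237211783045; 251154132231/474423566090 222561095647/237211783045]
step 2: x' = x̄ + K·y = [-2753297475/47442356609, -47652880304/47442356609, -10911973165/47442356609]
step 2: P' = (I − K·H)·P̄ = [551299769577/474423566090 260952510357/237211783045 -663121573091/474423566090; 260952510357/237211783045 323322794514/237211783045 -457137852661/237211783045; -663121573091/474423566090 -457137852661/237211783045 3391040794023/474423566090]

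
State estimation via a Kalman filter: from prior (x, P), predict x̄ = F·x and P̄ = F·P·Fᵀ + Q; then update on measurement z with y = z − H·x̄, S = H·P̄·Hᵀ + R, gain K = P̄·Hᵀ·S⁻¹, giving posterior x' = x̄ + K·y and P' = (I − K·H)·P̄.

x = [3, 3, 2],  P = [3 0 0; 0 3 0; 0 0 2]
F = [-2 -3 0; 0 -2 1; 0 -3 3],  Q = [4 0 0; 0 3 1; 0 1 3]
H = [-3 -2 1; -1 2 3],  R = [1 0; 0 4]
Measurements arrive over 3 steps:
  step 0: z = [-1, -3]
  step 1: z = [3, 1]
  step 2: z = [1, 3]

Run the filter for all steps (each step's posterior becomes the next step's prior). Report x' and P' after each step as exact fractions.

step 0: x' = [9979/44917, -11087/44917, -30854/44917], P' = [315663/224585 -289924/224585 60017/44917; -289924/224585 309692/224585 -53488/44917; 60017/44917 -53488/44917 70815/44917]
step 1: x' = [-5557685772/5844813299, -158019282/5844813299, 83020031/5844813299], P' = [6251198058/5844813299 -5657981866/5844813299 5893228918/5844813299; -5657981866/5844813299 6240955802/5844813299 -5111420594/5844813299; 5893228918/5844813299 -5111420594/5844813299 7343699622/5844813299]
step 2: x' = [38515130936030/237034125761443, -30934410283285/237034125761443, 264950656315643/237034125761443], P' = [252806900930250/237034125761443 -228891319295144/237034125761443 238072066688150/237034125761443; -228891319295144/237034125761443 252646681697128/237034125761443 -206554224260764/237034125761443; 238072066688150/237034125761443 -206554224260764/237034125761443 296603959339206/237034125761443]

step 0: x̄ = F·x = [-15, -4, -3]
step 0: P̄ = F·P·Fᵀ + Q = [43 18 27; 18 17 25; 27 25 48]
step 0: y = z − H·x̄ = [-51, -1]
step 0: S = H·P̄·Hᵀ + R = [458 -237; -237 613]
step 0: K = P̄·Hᵀ·S⁻¹ = [-67056/224585 1186/224585; -17052/224585 26747/224585; -2260/44917 11363/44917]
step 0: x' = x̄ + K·y = [9979/44917, -11087/44917, -30854/44917]
step 0: P' = (I − K·H)·P̄ = [315663/224585 -289924/224585 60017/44917; -289924/224585 309692/224585 -53488/44917; 60017/44917 -53488/44917 70815/44917]
step 1: x̄ = F·x = [13303/44917, -8680/44917, -59301/44917]
step 1: P̄ = F·P·Fᵀ + Q = [1469132/224585 900606/224585 1654134/224585; 900606/224585 3336358/224585 5551922/224585; 1654134/224585 5551922/224585 11461578/224585]
step 1: y = z − H·x̄ = [216601/44917, 253483/44917]
step 1: S = H·P̄·Hᵀ + R = [16928563/224585 -16904754/224585; -16904754/224585 171962942/224585]
step 1: K = P̄·Hᵀ·S⁻¹ = [-1544401524/5844813299 28131241/5844813299; -619386600/5844813299 701407922/5844813299; -113145944/5844813299 1478757190/5844813299]
step 1: x' = x̄ + K·y = [-5557685772/5844813299, -158019282/5844813299, 83020031/5844813299]
step 1: P' = (I − K·H)·P̄ = [6251198058/5844813299 -5657981866/5844813299 5893228918/5844813299; -5657981866/5844813299 6240955802/5844813299 -5111420594/5844813299; 5893228918/5844813299 -5111420594/5844813299 7343699622/5844813299]
step 2: x̄ = F·x = [11589429390/5844813299, 1805695/26447119, 723117939/5844813299]
step 2: P̄ = F·P·Fᵀ + Q = [36656865254/5844813299 83084214/26447119 32864122860/5844813299; 83084214/26447119 318043643/26447119 503730463/26447119; 32864122860/5844813299 503730463/26447119 231801909405/5844813299]
step 2: y = z − H·x̄ = [40688100720/5844813299, 26156398280/5844813299]
step 2: S = H·P̄·Hᵀ + R = [426565959478/5844813299 -323159659503/5844813299; -323159659503/5844813299 3492665889047/5844813299]
step 2: K = P̄·Hᵀ·S⁻¹ = [-62565997512312/237034125761443 906665135978/237034125761443; -25173629769588/237034125761443 28630502476777/237034125761443; -4503792203716/237034125761443 59657840701985/237034125761443]
step 2: x' = x̄ + K·y = [38515130936030/237034125761443, -30934410283285/237034125761443, 264950656315643/237034125761443]
step 2: P' = (I − K·H)·P̄ = [252806900930250/237034125761443 -228891319295144/237034125761443 238072066688150/237034125761443; -228891319295144/237034125761443 252646681697128/237034125761443 -206554224260764/237034125761443; 238072066688150/237034125761443 -206554224260764/237034125761443 296603959339206/237034125761443]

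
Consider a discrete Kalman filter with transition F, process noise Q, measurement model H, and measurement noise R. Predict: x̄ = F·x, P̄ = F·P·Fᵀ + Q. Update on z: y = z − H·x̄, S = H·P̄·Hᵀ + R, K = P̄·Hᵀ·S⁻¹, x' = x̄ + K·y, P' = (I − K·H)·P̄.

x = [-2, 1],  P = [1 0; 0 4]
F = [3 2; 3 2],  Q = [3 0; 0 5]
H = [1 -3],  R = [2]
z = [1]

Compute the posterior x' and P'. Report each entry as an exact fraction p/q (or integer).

x̄ = F·x = [-4, -4]
P̄ = F·P·Fᵀ + Q = [28 25; 25 30]
y = z − H·x̄ = [-7]
S = H·P̄·Hᵀ + R = [150]
K = P̄·Hᵀ·S⁻¹ = [-47/150; -13/30]
x' = x̄ + K·y = [-271/150, -29/30]
P' = (I − K·H)·P̄ = [1991/150 139/30; 139/30 11/6]

x' = [-271/150, -29/30]
P' = [1991/150 139/30; 139/30 11/6]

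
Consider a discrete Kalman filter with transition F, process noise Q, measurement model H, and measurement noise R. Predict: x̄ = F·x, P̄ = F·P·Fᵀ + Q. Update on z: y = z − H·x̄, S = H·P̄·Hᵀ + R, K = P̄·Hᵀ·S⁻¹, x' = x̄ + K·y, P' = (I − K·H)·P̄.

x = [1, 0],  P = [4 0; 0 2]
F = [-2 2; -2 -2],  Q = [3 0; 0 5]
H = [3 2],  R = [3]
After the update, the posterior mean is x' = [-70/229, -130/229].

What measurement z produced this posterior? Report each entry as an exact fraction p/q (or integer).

z = [-2]

x̄ = F·x = [-2, -2]
P̄ = F·P·Fᵀ + Q = [27 8; 8 29]
S = H·P̄·Hᵀ + R = [458]
K = P̄·Hᵀ·S⁻¹ = [97/458; 41/229]
x' − x̄ = [388/229, 328/229] = K·y
y = (KᵀK)⁻¹·Kᵀ·(x' − x̄) = [8]
z = y + H·x̄ = [8] + [-10] = [-2]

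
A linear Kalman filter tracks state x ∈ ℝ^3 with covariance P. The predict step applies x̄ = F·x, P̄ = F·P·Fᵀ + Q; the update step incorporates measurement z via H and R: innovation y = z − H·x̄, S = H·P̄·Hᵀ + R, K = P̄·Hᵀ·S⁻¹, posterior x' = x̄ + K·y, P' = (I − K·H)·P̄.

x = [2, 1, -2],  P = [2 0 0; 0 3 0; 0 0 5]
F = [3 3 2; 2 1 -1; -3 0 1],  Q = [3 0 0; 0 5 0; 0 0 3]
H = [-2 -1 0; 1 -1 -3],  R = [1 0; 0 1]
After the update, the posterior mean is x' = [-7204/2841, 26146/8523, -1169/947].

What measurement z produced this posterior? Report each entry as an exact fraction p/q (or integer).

x̄ = F·x = [5, 7, -8]
P̄ = F·P·Fᵀ + Q = [68 11 -8; 11 21 -17; -8 -17 26]
S = H·P̄·Hᵀ + R = [338 -203; -203 248]
K = P̄·Hᵀ·S⁻¹ = [-6671/14205 -821/14205; -2341/42615 5129/42615; -647/4735 -1847/4735]
x' − x̄ = [-21409/2841, -33515/8523, 6407/947] = K·y
y = (KᵀK)⁻¹·Kᵀ·(x' − x̄) = [19, -24]
z = y + H·x̄ = [19, -24] + [-17, 22] = [2, -2]

z = [2, -2]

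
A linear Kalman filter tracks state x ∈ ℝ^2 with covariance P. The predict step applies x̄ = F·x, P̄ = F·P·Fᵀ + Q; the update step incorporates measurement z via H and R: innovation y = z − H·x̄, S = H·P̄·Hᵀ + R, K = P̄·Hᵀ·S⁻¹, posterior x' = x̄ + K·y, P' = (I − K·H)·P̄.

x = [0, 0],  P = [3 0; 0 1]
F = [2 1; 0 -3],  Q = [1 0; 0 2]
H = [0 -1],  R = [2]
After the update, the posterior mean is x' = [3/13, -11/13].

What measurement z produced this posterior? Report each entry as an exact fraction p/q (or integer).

z = [1]

x̄ = F·x = [0, 0]
P̄ = F·P·Fᵀ + Q = [14 -3; -3 11]
S = H·P̄·Hᵀ + R = [13]
K = P̄·Hᵀ·S⁻¹ = [3/13; -11/13]
x' − x̄ = [3/13, -11/13] = K·y
y = (KᵀK)⁻¹·Kᵀ·(x' − x̄) = [1]
z = y + H·x̄ = [1] + [0] = [1]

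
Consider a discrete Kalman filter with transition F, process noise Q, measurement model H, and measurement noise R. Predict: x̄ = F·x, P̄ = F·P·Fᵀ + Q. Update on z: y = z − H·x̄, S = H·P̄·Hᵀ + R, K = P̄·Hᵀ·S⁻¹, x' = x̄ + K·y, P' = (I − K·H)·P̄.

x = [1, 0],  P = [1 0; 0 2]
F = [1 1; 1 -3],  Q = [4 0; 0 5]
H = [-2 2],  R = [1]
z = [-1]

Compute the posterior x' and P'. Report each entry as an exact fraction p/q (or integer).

x' = [63/55, 107/165]
P' = [193/55 189/55; 189/55 596/165]

x̄ = F·x = [1, 1]
P̄ = F·P·Fᵀ + Q = [7 -5; -5 24]
y = z − H·x̄ = [-1]
S = H·P̄·Hᵀ + R = [165]
K = P̄·Hᵀ·S⁻¹ = [-8/55; 58/165]
x' = x̄ + K·y = [63/55, 107/165]
P' = (I − K·H)·P̄ = [193/55 189/55; 189/55 596/165]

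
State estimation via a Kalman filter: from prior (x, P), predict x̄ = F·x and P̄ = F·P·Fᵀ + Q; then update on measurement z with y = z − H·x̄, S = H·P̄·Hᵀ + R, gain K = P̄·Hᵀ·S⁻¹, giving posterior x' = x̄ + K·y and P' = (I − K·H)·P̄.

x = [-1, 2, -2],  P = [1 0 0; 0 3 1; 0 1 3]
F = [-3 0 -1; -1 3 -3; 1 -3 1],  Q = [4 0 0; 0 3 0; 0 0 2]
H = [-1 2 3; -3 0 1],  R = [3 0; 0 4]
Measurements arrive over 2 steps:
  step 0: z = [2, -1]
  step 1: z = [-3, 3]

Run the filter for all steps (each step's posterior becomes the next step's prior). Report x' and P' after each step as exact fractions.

step 0: x' = [-16270/17047, 118991/17047, -73665/17047], P' = [32061/17047 -96549/17047 76507/17047; -96549/17047 420456/17047 -310399/17047; 76507/17047 -310399/17047 237017/17047]
step 1: x' = [-1077379773/513748841, 1406029470/513748841, -1781896952/513748841], P' = [1101976762/513748841 -3782195158/513748841 2909174834/513748841; -3782195158/513748841 17460072019/513748841 -12775860722/513748841; 2909174834/513748841 -12775860722/513748841 9566300206/513748841]

step 0: x̄ = F·x = [5, 13, -9]
step 0: P̄ = F·P·Fᵀ + Q = [16 9 -3; 9 40 -25; -3 -25 27]
step 0: y = z − H·x̄ = [8, 23]
step 0: S = H·P̄·Hᵀ + R = [104 55; 55 193]
step 0: K = P̄·Hᵀ·S⁻¹ = [1454/17047 -4919/17047; 2088/17047 -5188/17047; 4582/17047 1874/17047]
step 0: x' = x̄ + K·y = [-16270/17047, 118991/17047, -73665/17047]
step 0: P' = (I − K·H)·P̄ = [32061/17047 -96549/17047 76507/17047; -96549/17047 420456/17047 -310399/17047; 76507/17047 -310399/17047 237017/17047]
step 1: x̄ = F·x = [122475/17047, 594238/17047, -446908/17047]
step 1: P̄ = F·P·Fᵀ + Q = [1052796/17047 3372442/17047 -2439366/17047; 3372442/17047 12625977/17047 -9137326/17047; -2439366/17047 -9137326/17047 6681978/17047]
step 1: y = z − H·x̄ = [223582/17047, 865474/17047]
step 1: S = H·P̄·Hᵀ + R = [3244163/17047 9088678/17047; 9088678/17047 30861526/17047]
step 1: K = P̄·Hᵀ·S⁻¹ = [20385808/513748841 -99188863/513748841; 124919010/513748841 -357318812/513748841; 79334780/513748841 209693926/513748841]
step 1: x' = x̄ + K·y = [-1077379773/513748841, 1406029470/513748841, -1781896952/513748841]
step 1: P' = (I − K·H)·P̄ = [1101976762/513748841 -3782195158/513748841 2909174834/513748841; -3782195158/513748841 17460072019/513748841 -12775860722/513748841; 2909174834/513748841 -12775860722/513748841 9566300206/513748841]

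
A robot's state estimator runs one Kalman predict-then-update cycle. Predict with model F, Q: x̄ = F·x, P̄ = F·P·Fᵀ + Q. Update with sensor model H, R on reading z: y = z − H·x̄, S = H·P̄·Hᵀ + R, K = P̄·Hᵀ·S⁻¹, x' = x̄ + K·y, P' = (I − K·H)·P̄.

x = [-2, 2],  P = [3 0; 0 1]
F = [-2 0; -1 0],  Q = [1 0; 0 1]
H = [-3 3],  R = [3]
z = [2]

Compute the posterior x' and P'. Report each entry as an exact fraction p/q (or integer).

x̄ = F·x = [4, 2]
P̄ = F·P·Fᵀ + Q = [13 6; 6 4]
y = z − H·x̄ = [8]
S = H·P̄·Hᵀ + R = [48]
K = P̄·Hᵀ·S⁻¹ = [-7/16; -1/8]
x' = x̄ + K·y = [1/2, 1]
P' = (I − K·H)·P̄ = [61/16 27/8; 27/8 13/4]

x' = [1/2, 1]
P' = [61/16 27/8; 27/8 13/4]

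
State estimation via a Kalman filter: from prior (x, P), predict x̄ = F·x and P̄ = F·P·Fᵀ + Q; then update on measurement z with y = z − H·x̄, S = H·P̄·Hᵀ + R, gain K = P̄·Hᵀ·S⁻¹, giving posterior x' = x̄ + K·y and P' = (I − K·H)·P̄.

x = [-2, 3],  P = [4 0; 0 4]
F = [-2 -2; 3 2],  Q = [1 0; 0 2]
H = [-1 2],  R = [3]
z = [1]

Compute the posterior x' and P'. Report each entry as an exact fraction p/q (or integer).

x' = [-711/412, -37/103]
P' = [827/412 61/103; 61/103 86/103]

x̄ = F·x = [-2, 0]
P̄ = F·P·Fᵀ + Q = [33 -40; -40 54]
y = z − H·x̄ = [-1]
S = H·P̄·Hᵀ + R = [412]
K = P̄·Hᵀ·S⁻¹ = [-113/412; 37/103]
x' = x̄ + K·y = [-711/412, -37/103]
P' = (I − K·H)·P̄ = [827/412 61/103; 61/103 86/103]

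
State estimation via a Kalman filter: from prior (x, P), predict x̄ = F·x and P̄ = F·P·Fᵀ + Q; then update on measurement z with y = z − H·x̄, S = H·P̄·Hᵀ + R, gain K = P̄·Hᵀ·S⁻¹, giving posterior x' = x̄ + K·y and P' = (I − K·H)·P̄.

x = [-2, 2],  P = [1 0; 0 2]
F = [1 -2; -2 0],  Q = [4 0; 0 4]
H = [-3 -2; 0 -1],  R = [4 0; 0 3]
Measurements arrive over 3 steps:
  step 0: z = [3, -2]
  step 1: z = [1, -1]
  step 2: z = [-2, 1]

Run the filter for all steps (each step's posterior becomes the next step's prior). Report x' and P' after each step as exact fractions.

step 0: x̄ = F·x = [-6, 4]
step 0: P̄ = F·P·Fᵀ + Q = [13 -2; -2 8]
step 0: y = z − H·x̄ = [-7, 2]
step 0: S = H·P̄·Hᵀ + R = [129 10; 10 11]
step 0: K = P̄·Hᵀ·S⁻¹ = [-405/1319 608/1319; -30/1319 -932/1319]
step 0: x' = x̄ + K·y = [-3863/1319, 3622/1319]
step 0: P' = (I − K·H)·P̄ = [1756/1319 -1824/1319; -1824/1319 2796/1319]
step 1: x̄ = F·x = [-11107/1319, 7726/1319]
step 1: P̄ = F·P·Fᵀ + Q = [25512/1319 -10808/1319; -10808/1319 12300/1319]
step 1: y = z − H·x̄ = [-16550/1319, 6407/1319]
step 1: S = H·P̄·Hᵀ + R = [154388/1319 -7824/1319; -7824/1319 16257/1319]
step 1: K = P̄·Hᵀ·S⁻¹ = [-51066/154705 234824/464115; 1956/154705 -116108/154705]
step 1: x' = x̄ + K·y = [-845323/464115, 317646/154705]
step 1: P' = (I − K·H)·P̄ = [673912/464115 -234824/154705; -234824/154705 348324/154705]
step 2: x̄ = F·x = [-2751199/464115, 1690646/464115]
step 2: P̄ = F·P·Fᵀ + Q = [9528148/464115 -4165712/464115; -4165712/464115 4552108/464115]
step 2: y = z − H·x̄ = [-1160107/92823, 2154761/464115]
step 2: S = H·P̄·Hᵀ + R = [11165936/92823 -678584/92823; -678584/92823 5944453/464115]
step 2: K = P̄·Hᵀ·S⁻¹ = [-57237537/172567684 22065314/43141921; 1272345/86283842 -32673856/43141921]
step 2: x' = x̄ + K·y = [102177713/172567684, -4984865/86283842]
step 2: P' = (I − K·H)·P̄ = [63209807/43141921 -66195942/43141921; -66195942/43141921 98021568/43141921]

step 0: x' = [-3863/1319, 3622/1319], P' = [1756/1319 -1824/1319; -1824/1319 2796/1319]
step 1: x' = [-845323/464115, 317646/154705], P' = [673912/464115 -234824/154705; -234824/154705 348324/154705]
step 2: x' = [102177713/172567684, -4984865/86283842], P' = [63209807/43141921 -66195942/43141921; -66195942/43141921 98021568/43141921]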